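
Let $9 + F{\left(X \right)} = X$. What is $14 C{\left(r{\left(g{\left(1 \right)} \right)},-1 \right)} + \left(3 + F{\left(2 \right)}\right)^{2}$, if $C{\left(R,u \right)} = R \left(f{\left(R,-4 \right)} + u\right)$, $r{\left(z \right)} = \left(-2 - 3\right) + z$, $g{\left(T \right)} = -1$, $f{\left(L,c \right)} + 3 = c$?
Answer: $688$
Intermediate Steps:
$f{\left(L,c \right)} = -3 + c$
$r{\left(z \right)} = -5 + z$
$F{\left(X \right)} = -9 + X$
$C{\left(R,u \right)} = R \left(-7 + u\right)$ ($C{\left(R,u \right)} = R \left(\left(-3 - 4\right) + u\right) = R \left(-7 + u\right)$)
$14 C{\left(r{\left(g{\left(1 \right)} \right)},-1 \right)} + \left(3 + F{\left(2 \right)}\right)^{2} = 14 \left(-5 - 1\right) \left(-7 - 1\right) + \left(3 + \left(-9 + 2\right)\right)^{2} = 14 \left(\left(-6\right) \left(-8\right)\right) + \left(3 - 7\right)^{2} = 14 \cdot 48 + \left(-4\right)^{2} = 672 + 16 = 688$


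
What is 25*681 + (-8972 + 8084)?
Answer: 16137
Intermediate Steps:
25*681 + (-8972 + 8084) = 17025 - 888 = 16137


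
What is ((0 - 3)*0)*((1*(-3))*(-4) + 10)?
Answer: 0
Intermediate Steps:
((0 - 3)*0)*((1*(-3))*(-4) + 10) = (-3*0)*(-3*(-4) + 10) = 0*(12 + 10) = 0*22 = 0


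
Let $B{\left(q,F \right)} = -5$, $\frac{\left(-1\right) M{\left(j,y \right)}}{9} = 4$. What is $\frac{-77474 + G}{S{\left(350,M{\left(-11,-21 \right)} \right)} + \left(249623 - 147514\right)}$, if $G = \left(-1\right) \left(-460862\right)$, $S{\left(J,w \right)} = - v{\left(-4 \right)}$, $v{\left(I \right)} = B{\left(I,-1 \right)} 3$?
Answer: $\frac{95847}{25531} \approx 3.7541$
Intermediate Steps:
$M{\left(j,y \right)} = -36$ ($M{\left(j,y \right)} = \left(-9\right) 4 = -36$)
$v{\left(I \right)} = -15$ ($v{\left(I \right)} = \left(-5\right) 3 = -15$)
$S{\left(J,w \right)} = 15$ ($S{\left(J,w \right)} = \left(-1\right) \left(-15\right) = 15$)
$G = 460862$
$\frac{-77474 + G}{S{\left(350,M{\left(-11,-21 \right)} \right)} + \left(249623 - 147514\right)} = \frac{-77474 + 460862}{15 + \left(249623 - 147514\right)} = \frac{383388}{15 + \left(249623 - 147514\right)} = \frac{383388}{15 + 102109} = \frac{383388}{102124} = 383388 \cdot \frac{1}{102124} = \frac{95847}{25531}$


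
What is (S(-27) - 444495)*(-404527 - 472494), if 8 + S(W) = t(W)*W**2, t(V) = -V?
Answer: 372576061220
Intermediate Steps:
S(W) = -8 - W**3 (S(W) = -8 + (-W)*W**2 = -8 - W**3)
(S(-27) - 444495)*(-404527 - 472494) = ((-8 - 1*(-27)**3) - 444495)*(-404527 - 472494) = ((-8 - 1*(-19683)) - 444495)*(-877021) = ((-8 + 19683) - 444495)*(-877021) = (19675 - 444495)*(-877021) = -424820*(-877021) = 372576061220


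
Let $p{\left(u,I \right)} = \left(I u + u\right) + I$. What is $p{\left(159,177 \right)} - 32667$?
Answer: $-4188$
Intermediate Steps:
$p{\left(u,I \right)} = I + u + I u$ ($p{\left(u,I \right)} = \left(u + I u\right) + I = I + u + I u$)
$p{\left(159,177 \right)} - 32667 = \left(177 + 159 + 177 \cdot 159\right) - 32667 = \left(177 + 159 + 28143\right) - 32667 = 28479 - 32667 = -4188$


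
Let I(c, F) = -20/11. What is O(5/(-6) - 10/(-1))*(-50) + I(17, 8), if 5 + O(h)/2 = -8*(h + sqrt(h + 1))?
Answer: 258440/33 + 400*sqrt(366)/3 ≈ 10382.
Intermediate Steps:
I(c, F) = -20/11 (I(c, F) = -20*1/11 = -20/11)
O(h) = -10 - 16*h - 16*sqrt(1 + h) (O(h) = -10 + 2*(-8*(h + sqrt(h + 1))) = -10 + 2*(-8*(h + sqrt(1 + h))) = -10 + 2*(-8*h - 8*sqrt(1 + h)) = -10 + (-16*h - 16*sqrt(1 + h)) = -10 - 16*h - 16*sqrt(1 + h))
O(5/(-6) - 10/(-1))*(-50) + I(17, 8) = (-10 - 16*(5/(-6) - 10/(-1)) - 16*sqrt(1 + (5/(-6) - 10/(-1))))*(-50) - 20/11 = (-10 - 16*(5*(-1/6) - 10*(-1)) - 16*sqrt(1 + (5*(-1/6) - 10*(-1))))*(-50) - 20/11 = (-10 - 16*(-5/6 + 10) - 16*sqrt(1 + (-5/6 + 10)))*(-50) - 20/11 = (-10 - 16*55/6 - 16*sqrt(1 + 55/6))*(-50) - 20/11 = (-10 - 440/3 - 8*sqrt(366)/3)*(-50) - 20/11 = (-470/3 - 8*sqrt(366)/3)*(-50) - 20/11 = (23500/3 + 400*sqrt(366)/3) - 20/11 = 258440/33 + 400*sqrt(366)/3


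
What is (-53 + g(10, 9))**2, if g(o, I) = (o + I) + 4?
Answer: 900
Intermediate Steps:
g(o, I) = 4 + I + o (g(o, I) = (I + o) + 4 = 4 + I + o)
(-53 + g(10, 9))**2 = (-53 + (4 + 9 + 10))**2 = (-53 + 23)**2 = (-30)**2 = 900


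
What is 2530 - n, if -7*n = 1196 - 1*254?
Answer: 18652/7 ≈ 2664.6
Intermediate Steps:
n = -942/7 (n = -(1196 - 1*254)/7 = -(1196 - 254)/7 = -⅐*942 = -942/7 ≈ -134.57)
2530 - n = 2530 - 1*(-942/7) = 2530 + 942/7 = 18652/7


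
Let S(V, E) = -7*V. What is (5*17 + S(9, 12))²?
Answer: 484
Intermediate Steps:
(5*17 + S(9, 12))² = (5*17 - 7*9)² = (85 - 63)² = 22² = 484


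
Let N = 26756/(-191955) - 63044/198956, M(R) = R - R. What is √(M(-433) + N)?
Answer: I*√41591657415932393055/9547649745 ≈ 0.67547*I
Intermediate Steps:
M(R) = 0
N = -4356219439/9547649745 (N = 26756*(-1/191955) - 63044*1/198956 = -26756/191955 - 15761/49739 = -4356219439/9547649745 ≈ -0.45626)
√(M(-433) + N) = √(0 - 4356219439/9547649745) = √(-4356219439/9547649745) = I*√41591657415932393055/9547649745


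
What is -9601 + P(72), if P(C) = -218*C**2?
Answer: -1139713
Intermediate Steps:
-9601 + P(72) = -9601 - 218*72**2 = -9601 - 218*5184 = -9601 - 1130112 = -1139713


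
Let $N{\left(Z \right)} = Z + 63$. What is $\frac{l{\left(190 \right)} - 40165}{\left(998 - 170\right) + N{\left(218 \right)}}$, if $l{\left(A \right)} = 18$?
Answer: $- \frac{40147}{1109} \approx -36.201$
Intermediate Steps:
$N{\left(Z \right)} = 63 + Z$
$\frac{l{\left(190 \right)} - 40165}{\left(998 - 170\right) + N{\left(218 \right)}} = \frac{18 - 40165}{\left(998 - 170\right) + \left(63 + 218\right)} = - \frac{40147}{828 + 281} = - \frac{40147}{1109}$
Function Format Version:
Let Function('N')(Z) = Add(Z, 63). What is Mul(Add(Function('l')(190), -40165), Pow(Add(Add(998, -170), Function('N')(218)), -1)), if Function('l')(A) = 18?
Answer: Rational(-40147, 1109) ≈ -36.201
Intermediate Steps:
Function('N')(Z) = Add(63, Z)
Mul(Add(Function('l')(190), -40165), Pow(Add(Add(998, -170), Function('N')(218)), -1)) = Mul(Add(18, -40165), Pow(Add(Add(998, -170), Add(63, 218)), -1)) = Mul(-40147, Pow(Add(828, 281), -1)) = Mul(-40147, Pow(1109, -1)) = Mul(-40147, Rational(1, 1109)) = Rational(-40147, 1109)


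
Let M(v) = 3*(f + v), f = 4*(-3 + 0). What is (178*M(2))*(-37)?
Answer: 197580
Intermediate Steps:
f = -12 (f = 4*(-3) = -12)
M(v) = -36 + 3*v (M(v) = 3*(-12 + v) = -36 + 3*v)
(178*M(2))*(-37) = (178*(-36 + 3*2))*(-37) = (178*(-36 + 6))*(-37) = (178*(-30))*(-37) = -5340*(-37) = 197580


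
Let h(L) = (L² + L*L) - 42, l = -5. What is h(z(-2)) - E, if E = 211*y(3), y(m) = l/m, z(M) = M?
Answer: 953/3 ≈ 317.67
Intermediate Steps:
y(m) = -5/m
h(L) = -42 + 2*L² (h(L) = (L² + L²) - 42 = 2*L² - 42 = -42 + 2*L²)
E = -1055/3 (E = 211*(-5/3) = -1055/3 ≈ -351.67)
h(z(-2)) - E = (-42 + 2*(-2)²) - 1*(-1055/3) = (-42 + 2*4) + 1055/3 = (-42 + 8) + 1055/3 = -34 + 1055/3 = 953/3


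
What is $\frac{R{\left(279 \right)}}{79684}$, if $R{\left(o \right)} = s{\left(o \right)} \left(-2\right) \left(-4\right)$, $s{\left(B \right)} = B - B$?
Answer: $0$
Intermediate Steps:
$s{\left(B \right)} = 0$
$R{\left(o \right)} = 0$ ($R{\left(o \right)} = 0 \left(-2\right) \left(-4\right) = 0 \left(-4\right) = 0$)
$\frac{R{\left(279 \right)}}{79684} = \frac{0}{79684} = 0 \cdot \frac{1}{79684} = 0$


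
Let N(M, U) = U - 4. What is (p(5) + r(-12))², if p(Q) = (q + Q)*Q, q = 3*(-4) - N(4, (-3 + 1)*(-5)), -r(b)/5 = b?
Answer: 25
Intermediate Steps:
r(b) = -5*b
N(M, U) = -4 + U
q = -18 (q = 3*(-4) - (-4 + (-3 + 1)*(-5)) = -12 - (-4 - 2*(-5)) = -12 - (-4 + 10) = -12 - 1*6 = -12 - 6 = -18)
p(Q) = Q*(-18 + Q) (p(Q) = (-18 + Q)*Q = Q*(-18 + Q))
(p(5) + r(-12))² = (5*(-18 + 5) - 5*(-12))² = (5*(-13) + 60)² = (-65 + 60)² = (-5)² = 25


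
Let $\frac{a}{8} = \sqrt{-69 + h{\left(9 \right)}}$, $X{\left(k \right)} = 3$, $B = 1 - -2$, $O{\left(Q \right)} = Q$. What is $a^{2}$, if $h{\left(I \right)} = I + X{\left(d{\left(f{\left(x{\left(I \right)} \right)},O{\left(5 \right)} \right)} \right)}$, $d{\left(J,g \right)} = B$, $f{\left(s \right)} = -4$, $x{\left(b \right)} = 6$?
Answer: $-3648$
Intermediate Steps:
$B = 3$ ($B = 1 + 2 = 3$)
$d{\left(J,g \right)} = 3$
$h{\left(I \right)} = 3 + I$ ($h{\left(I \right)} = I + 3 = 3 + I$)
$a = 8 i \sqrt{57}$ ($a = 8 \sqrt{-69 + \left(3 + 9\right)} = 8 \sqrt{-69 + 12} = 8 \sqrt{-57} = 8 i \sqrt{57} \approx 60.399 i$)
$a^{2} = \left(8 i \sqrt{57}\right)^{2} = -3648$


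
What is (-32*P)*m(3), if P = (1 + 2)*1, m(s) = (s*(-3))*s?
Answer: 2592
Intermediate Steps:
m(s) = -3*s² (m(s) = (-3*s)*s = -3*s²)
P = 3 (P = 3*1 = 3)
(-32*P)*m(3) = (-32*3)*(-3*3²) = -(-288)*9 = -96*(-27) = 2592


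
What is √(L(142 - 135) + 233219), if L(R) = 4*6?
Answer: √233243 ≈ 482.95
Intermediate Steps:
L(R) = 24
√(L(142 - 135) + 233219) = √(24 + 233219) = √233243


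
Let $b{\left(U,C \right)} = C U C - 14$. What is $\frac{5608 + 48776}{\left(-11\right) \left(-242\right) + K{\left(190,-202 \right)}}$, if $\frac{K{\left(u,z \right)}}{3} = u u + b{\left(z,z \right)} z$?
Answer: $\frac{27192}{2497509347} \approx 1.0888 \cdot 10^{-5}$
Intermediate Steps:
$b{\left(U,C \right)} = -14 + U C^{2}$ ($b{\left(U,C \right)} = U C^{2} - 14 = -14 + U C^{2}$)
$K{\left(u,z \right)} = 3 u^{2} + 3 z \left(-14 + z^{3}\right)$ ($K{\left(u,z \right)} = 3 \left(u u + \left(-14 + z z^{2}\right) z\right) = 3 \left(u^{2} + \left(-14 + z^{3}\right) z\right) = 3 \left(u^{2} + z \left(-14 + z^{3}\right)\right) = 3 u^{2} + 3 z \left(-14 + z^{3}\right)$)
$\frac{5608 + 48776}{\left(-11\right) \left(-242\right) + K{\left(190,-202 \right)}} = \frac{5608 + 48776}{\left(-11\right) \left(-242\right) + \left(3 \cdot 190^{2} + 3 \left(-202\right) \left(-14 + \left(-202\right)^{3}\right)\right)} = \frac{54384}{2662 + \left(3 \cdot 36100 + 3 \left(-202\right) \left(-14 - 8242408\right)\right)} = \frac{54384}{2662 + \left(108300 + 3 \left(-202\right) \left(-8242422\right)\right)} = \frac{54384}{2662 + \left(108300 + 4994907732\right)} = \frac{54384}{2662 + 4995016032} = \frac{54384}{4995018694} = 54384 \cdot \frac{1}{4995018694} = \frac{27192}{2497509347}$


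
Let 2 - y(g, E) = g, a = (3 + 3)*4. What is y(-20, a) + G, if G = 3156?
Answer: 3178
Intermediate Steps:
a = 24 (a = 6*4 = 24)
y(g, E) = 2 - g
y(-20, a) + G = (2 - 1*(-20)) + 3156 = (2 + 20) + 3156 = 22 + 3156 = 3178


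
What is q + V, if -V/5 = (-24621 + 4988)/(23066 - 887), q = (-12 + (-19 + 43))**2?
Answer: 3291941/22179 ≈ 148.43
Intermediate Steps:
q = 144 (q = (-12 + 24)**2 = 12**2 = 144)
V = 98165/22179 (V = -5*(-24621 + 4988)/(23066 - 887) = -(-98165)/22179 = -5*(-19633/22179) = 98165/22179 ≈ 4.4260)
q + V = 144 + 98165/22179 = 3291941/22179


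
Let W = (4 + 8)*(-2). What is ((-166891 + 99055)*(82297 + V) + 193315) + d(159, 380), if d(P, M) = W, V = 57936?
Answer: -9512652497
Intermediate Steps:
W = -24 (W = 12*(-2) = -24)
d(P, M) = -24
((-166891 + 99055)*(82297 + V) + 193315) + d(159, 380) = ((-166891 + 99055)*(82297 + 57936) + 193315) - 24 = (-67836*140233 + 193315) - 24 = (-9512845788 + 193315) - 24 = -9512652473 - 24 = -9512652497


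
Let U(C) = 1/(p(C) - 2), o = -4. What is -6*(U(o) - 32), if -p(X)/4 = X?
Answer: 1341/7 ≈ 191.57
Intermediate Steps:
p(X) = -4*X
U(C) = 1/(-2 - 4*C) (U(C) = 1/(-4*C - 2) = 1/(-2 - 4*C))
-6*(U(o) - 32) = -6*(-1/(2 + 4*(-4)) - 32) = -6*(-1/(2 - 16) - 32) = -6*(-1/(-14) - 32) = -6*(-1*(-1/14) - 32) = -6*(1/14 - 32) = -6*(-447/14) = 1341/7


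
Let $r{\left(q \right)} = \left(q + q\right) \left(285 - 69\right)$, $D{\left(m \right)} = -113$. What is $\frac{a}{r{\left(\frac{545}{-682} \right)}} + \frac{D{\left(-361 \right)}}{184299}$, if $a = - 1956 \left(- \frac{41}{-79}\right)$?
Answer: $\frac{139970656709}{47609960670} \approx 2.9399$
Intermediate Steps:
$r{\left(q \right)} = 432 q$ ($r{\left(q \right)} = 2 q 216 = 432 q$)
$a = - \frac{80196}{79}$ ($a = - 1956 \left(\left(-41\right) \left(- \frac{1}{79}\right)\right) = \left(-1956\right) \frac{41}{79} = - \frac{80196}{79} \approx -1015.1$)
$\frac{a}{r{\left(\frac{545}{-682} \right)}} + \frac{D{\left(-361 \right)}}{184299} = - \frac{80196}{79 \cdot 432 \frac{545}{-682}} - \frac{113}{184299} = - \frac{80196}{79 \cdot 432 \cdot 545 \left(- \frac{1}{682}\right)} - \frac{113}{184299} = - \frac{80196}{79 \cdot 432 \left(- \frac{545}{682}\right)} - \frac{113}{184299} = - \frac{80196}{79 \left(- \frac{117720}{341}\right)} - \frac{113}{184299} = \left(- \frac{80196}{79}\right) \left(- \frac{341}{117720}\right) - \frac{113}{184299} = \frac{2278903}{774990} - \frac{113}{184299} = \frac{139970656709}{47609960670}$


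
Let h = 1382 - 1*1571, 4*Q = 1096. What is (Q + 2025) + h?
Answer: 2110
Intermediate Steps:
Q = 274 (Q = (¼)*1096 = 274)
h = -189 (h = 1382 - 1571 = -189)
(Q + 2025) + h = (274 + 2025) - 189 = 2299 - 189 = 2110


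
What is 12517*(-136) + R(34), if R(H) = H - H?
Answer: -1702312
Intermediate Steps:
R(H) = 0
12517*(-136) + R(34) = 12517*(-136) + 0 = -1702312 + 0 = -1702312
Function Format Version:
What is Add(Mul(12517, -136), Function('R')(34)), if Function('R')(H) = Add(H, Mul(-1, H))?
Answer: -1702312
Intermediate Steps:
Function('R')(H) = 0
Add(Mul(12517, -136), Function('R')(34)) = Add(Mul(12517, -136), 0) = Add(-1702312, 0) = -1702312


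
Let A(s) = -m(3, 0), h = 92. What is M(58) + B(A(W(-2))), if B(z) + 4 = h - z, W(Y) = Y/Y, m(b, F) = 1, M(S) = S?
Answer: 147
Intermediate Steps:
W(Y) = 1
A(s) = -1 (A(s) = -1*1 = -1)
B(z) = 88 - z (B(z) = -4 + (92 - z) = 88 - z)
M(58) + B(A(W(-2))) = 58 + (88 - 1*(-1)) = 58 + (88 + 1) = 58 + 89 = 147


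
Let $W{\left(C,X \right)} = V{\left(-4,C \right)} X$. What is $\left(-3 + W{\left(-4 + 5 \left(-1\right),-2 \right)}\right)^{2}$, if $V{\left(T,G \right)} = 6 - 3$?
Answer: $81$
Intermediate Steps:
$V{\left(T,G \right)} = 3$ ($V{\left(T,G \right)} = 6 - 3 = 3$)
$W{\left(C,X \right)} = 3 X$
$\left(-3 + W{\left(-4 + 5 \left(-1\right),-2 \right)}\right)^{2} = \left(-3 + 3 \left(-2\right)\right)^{2} = \left(-3 - 6\right)^{2} = \left(-9\right)^{2} = 81$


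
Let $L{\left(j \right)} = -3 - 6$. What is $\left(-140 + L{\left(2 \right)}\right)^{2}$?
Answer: $22201$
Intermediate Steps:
$L{\left(j \right)} = -9$
$\left(-140 + L{\left(2 \right)}\right)^{2} = \left(-140 - 9\right)^{2} = \left(-149\right)^{2} = 22201$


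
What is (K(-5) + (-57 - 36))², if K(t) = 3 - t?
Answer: 7225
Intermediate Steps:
(K(-5) + (-57 - 36))² = ((3 - 1*(-5)) + (-57 - 36))² = ((3 + 5) - 93)² = (8 - 93)² = (-85)² = 7225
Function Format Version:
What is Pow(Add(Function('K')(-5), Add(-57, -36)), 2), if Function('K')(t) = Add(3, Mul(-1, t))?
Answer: 7225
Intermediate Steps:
Pow(Add(Function('K')(-5), Add(-57, -36)), 2) = Pow(Add(Add(3, Mul(-1, -5)), Add(-57, -36)), 2) = Pow(Add(Add(3, 5), -93), 2) = Pow(Add(8, -93), 2) = Pow(-85, 2) = 7225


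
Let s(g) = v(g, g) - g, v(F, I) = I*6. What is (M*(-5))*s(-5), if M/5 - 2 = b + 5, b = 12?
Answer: 11875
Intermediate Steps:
v(F, I) = 6*I
s(g) = 5*g (s(g) = 6*g - g = 5*g)
M = 95 (M = 10 + 5*(12 + 5) = 10 + 5*17 = 10 + 85 = 95)
(M*(-5))*s(-5) = (95*(-5))*(5*(-5)) = -475*(-25) = 11875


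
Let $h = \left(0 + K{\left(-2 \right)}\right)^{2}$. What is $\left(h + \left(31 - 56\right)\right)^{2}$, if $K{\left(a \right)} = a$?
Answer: $441$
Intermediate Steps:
$h = 4$ ($h = \left(0 - 2\right)^{2} = \left(-2\right)^{2} = 4$)
$\left(h + \left(31 - 56\right)\right)^{2} = \left(4 + \left(31 - 56\right)\right)^{2} = \left(4 - 25\right)^{2} = \left(-21\right)^{2} = 441$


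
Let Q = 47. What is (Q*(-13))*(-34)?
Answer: 20774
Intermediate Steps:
(Q*(-13))*(-34) = (47*(-13))*(-34) = -611*(-34) = 20774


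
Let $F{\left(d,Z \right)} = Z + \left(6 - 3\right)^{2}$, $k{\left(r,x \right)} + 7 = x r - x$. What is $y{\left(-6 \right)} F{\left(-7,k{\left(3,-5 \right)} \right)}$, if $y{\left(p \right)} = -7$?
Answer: $56$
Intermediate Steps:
$k{\left(r,x \right)} = -7 - x + r x$ ($k{\left(r,x \right)} = -7 + \left(x r - x\right) = -7 + \left(r x - x\right) = -7 + \left(- x + r x\right) = -7 - x + r x$)
$F{\left(d,Z \right)} = 9 + Z$ ($F{\left(d,Z \right)} = Z + 3^{2} = Z + 9 = 9 + Z$)
$y{\left(-6 \right)} F{\left(-7,k{\left(3,-5 \right)} \right)} = - 7 \left(9 - 17\right) = \left(-7\right) \left(-8\right) = 56$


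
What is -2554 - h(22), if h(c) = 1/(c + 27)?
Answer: -125147/49 ≈ -2554.0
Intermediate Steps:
h(c) = 1/(27 + c)
-2554 - h(22) = -2554 - 1/(27 + 22) = -2554 - 1/49 = -125147/49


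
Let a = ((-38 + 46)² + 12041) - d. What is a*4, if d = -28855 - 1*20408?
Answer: 245472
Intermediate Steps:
d = -49263 (d = -28855 - 20408 = -49263)
a = 61368 (a = ((-38 + 46)² + 12041) - 1*(-49263) = (8² + 12041) + 49263 = (64 + 12041) + 49263 = 12105 + 49263 = 61368)
a*4 = 61368*4 = 245472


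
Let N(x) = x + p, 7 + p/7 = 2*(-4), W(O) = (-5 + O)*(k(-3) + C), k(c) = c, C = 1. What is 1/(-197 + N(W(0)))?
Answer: -1/292 ≈ -0.0034247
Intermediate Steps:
W(O) = 10 - 2*O (W(O) = (-5 + O)*(-3 + 1) = (-5 + O)*(-2) = 10 - 2*O)
p = -105 (p = -49 + 7*(2*(-4)) = -49 + 7*(-8) = -49 - 56 = -105)
N(x) = -105 + x (N(x) = x - 105 = -105 + x)
1/(-197 + N(W(0))) = 1/(-197 + (-105 + (10 - 2*0))) = 1/(-197 + (-105 + (10 + 0))) = 1/(-197 + (-105 + 10)) = 1/(-197 - 95) = 1/(-292) = -1/292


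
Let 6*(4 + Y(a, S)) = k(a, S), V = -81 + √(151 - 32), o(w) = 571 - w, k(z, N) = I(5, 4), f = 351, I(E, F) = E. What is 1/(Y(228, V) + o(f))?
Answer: 6/1301 ≈ 0.0046118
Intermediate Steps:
k(z, N) = 5
V = -81 + √119 ≈ -70.091
Y(a, S) = -19/6 (Y(a, S) = -4 + (⅙)*5 = -4 + ⅚ = -19/6)
1/(Y(228, V) + o(f)) = 1/(-19/6 + (571 - 1*351)) = 1/(-19/6 + (571 - 351)) = 1/(-19/6 + 220) = 1/(1301/6) = 6/1301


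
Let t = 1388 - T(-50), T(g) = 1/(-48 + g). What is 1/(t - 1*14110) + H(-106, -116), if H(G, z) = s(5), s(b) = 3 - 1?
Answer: 2493412/1246755 ≈ 1.9999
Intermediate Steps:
s(b) = 2
H(G, z) = 2
t = 136025/98 (t = 1388 - 1/(-48 - 50) = 1388 - 1/(-98) = 1388 - 1*(-1/98) = 1388 + 1/98 = 136025/98 ≈ 1388.0)
1/(t - 1*14110) + H(-106, -116) = 1/(136025/98 - 1*14110) + 2 = 1/(136025/98 - 14110) + 2 = 1/(-1246755/98) + 2 = -98/1246755 + 2 = 2493412/1246755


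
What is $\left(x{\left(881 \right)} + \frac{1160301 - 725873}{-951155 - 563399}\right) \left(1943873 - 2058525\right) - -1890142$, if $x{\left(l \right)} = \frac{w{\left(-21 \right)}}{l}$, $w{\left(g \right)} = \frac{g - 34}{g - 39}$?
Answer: $\frac{3848669849867105}{2001483111} \approx 1.9229 \cdot 10^{6}$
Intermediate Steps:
$w{\left(g \right)} = \frac{-34 + g}{-39 + g}$
$x{\left(l \right)} = \frac{11}{12 l}$ ($x{\left(l \right)} = \frac{\frac{1}{-39 - 21} \left(-34 - 21\right)}{l} = \frac{\frac{1}{-60} \left(-55\right)}{l} = \frac{\left(- \frac{1}{60}\right) \left(-55\right)}{l} = \frac{11}{12 l}$)
$\left(x{\left(881 \right)} + \frac{1160301 - 725873}{-951155 - 563399}\right) \left(1943873 - 2058525\right) - -1890142 = \left(\frac{11}{12 \cdot 881} + \frac{1160301 - 725873}{-951155 - 563399}\right) \left(1943873 - 2058525\right) - -1890142 = \left(\frac{11}{12} \cdot \frac{1}{881} + \frac{434428}{-1514554}\right) \left(-114652\right) + 1890142 = \left(\frac{11}{10572} + 434428 \left(- \frac{1}{1514554}\right)\right) \left(-114652\right) + 1890142 = \left(\frac{11}{10572} - \frac{217214}{757277}\right) \left(-114652\right) + 1890142 = \left(- \frac{2288056361}{8005932444}\right) \left(-114652\right) + 1890142 = \frac{65582559475343}{2001483111} + 1890142 = \frac{3848669849867105}{2001483111}$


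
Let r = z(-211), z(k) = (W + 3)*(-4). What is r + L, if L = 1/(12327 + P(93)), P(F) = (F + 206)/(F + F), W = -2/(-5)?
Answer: -155931298/11465605 ≈ -13.600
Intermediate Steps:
W = ⅖ (W = -2*(-⅕) = ⅖ ≈ 0.40000)
z(k) = -68/5 (z(k) = (⅖ + 3)*(-4) = (17/5)*(-4) = -68/5)
P(F) = (206 + F)/(2*F) (P(F) = (206 + F)/((2*F)) = (206 + F)*(1/(2*F)) = (206 + F)/(2*F))
r = -68/5 ≈ -13.600
L = 186/2293121 (L = 1/(12327 + (½)*(206 + 93)/93) = 1/(12327 + (½)*(1/93)*299) = 1/(12327 + 299/186) = 1/(2293121/186) = 186/2293121 ≈ 8.1112e-5)
r + L = -68/5 + 186/2293121 = -155931298/11465605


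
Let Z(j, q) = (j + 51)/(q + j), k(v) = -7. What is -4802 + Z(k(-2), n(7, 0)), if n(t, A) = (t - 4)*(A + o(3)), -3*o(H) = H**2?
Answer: -19219/4 ≈ -4804.8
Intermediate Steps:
o(H) = -H**2/3
n(t, A) = (-4 + t)*(-3 + A) (n(t, A) = (t - 4)*(A - 1/3*3**2) = (-4 + t)*(A - 1/3*9) = (-4 + t)*(A - 3) = (-4 + t)*(-3 + A))
Z(j, q) = (51 + j)/(j + q)
-4802 + Z(k(-2), n(7, 0)) = -4802 + (51 - 7)/(-7 + (12 - 4*0 - 3*7 + 0*7)) = -4802 + 44/(-7 + (12 + 0 - 21 + 0)) = -4802 + 44/(-7 - 9) = -4802 + 44/(-16) = -4802 - 1/16*44 = -4802 - 11/4 = -19219/4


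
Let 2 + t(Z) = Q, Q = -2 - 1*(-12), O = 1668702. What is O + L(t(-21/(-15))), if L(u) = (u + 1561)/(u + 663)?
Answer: 1119700611/671 ≈ 1.6687e+6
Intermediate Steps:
Q = 10 (Q = -2 + 12 = 10)
t(Z) = 8 (t(Z) = -2 + 10 = 8)
L(u) = (1561 + u)/(663 + u)
O + L(t(-21/(-15))) = 1668702 + (1561 + 8)/(663 + 8) = 1668702 + 1569/671 = 1119700611/671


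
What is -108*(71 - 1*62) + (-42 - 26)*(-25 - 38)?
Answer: 3312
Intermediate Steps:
-108*(71 - 1*62) + (-42 - 26)*(-25 - 38) = -108*(71 - 62) - 68*(-63) = -108*9 + 4284 = -972 + 4284 = 3312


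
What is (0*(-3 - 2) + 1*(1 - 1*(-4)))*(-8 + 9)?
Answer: 5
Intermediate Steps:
(0*(-3 - 2) + 1*(1 - 1*(-4)))*(-8 + 9) = (0*(-5) + 1*(1 + 4))*1 = (0 + 1*5)*1 = (0 + 5)*1 = 5*1 = 5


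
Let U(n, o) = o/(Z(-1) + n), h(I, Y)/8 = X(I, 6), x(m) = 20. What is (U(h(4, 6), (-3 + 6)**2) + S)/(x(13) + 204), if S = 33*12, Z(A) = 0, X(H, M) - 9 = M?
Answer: 15843/8960 ≈ 1.7682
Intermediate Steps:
X(H, M) = 9 + M
S = 396
h(I, Y) = 120 (h(I, Y) = 8*(9 + 6) = 8*15 = 120)
U(n, o) = o/n (U(n, o) = o/(0 + n) = o/n)
(U(h(4, 6), (-3 + 6)**2) + S)/(x(13) + 204) = ((-3 + 6)**2/120 + 396)/(20 + 204) = (3**2*(1/120) + 396)/224 = (9*(1/120) + 396)*(1/224) = (3/40 + 396)*(1/224) = (15843/40)*(1/224) = 15843/8960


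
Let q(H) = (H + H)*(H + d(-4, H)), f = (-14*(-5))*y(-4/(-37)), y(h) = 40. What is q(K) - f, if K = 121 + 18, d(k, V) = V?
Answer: 74484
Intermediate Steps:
K = 139
f = 2800 (f = -14*(-5)*40 = 70*40 = 2800)
q(H) = 4*H² (q(H) = (H + H)*(H + H) = (2*H)*(2*H) = 4*H²)
q(K) - f = 4*139² - 1*2800 = 4*19321 - 2800 = 77284 - 2800 = 74484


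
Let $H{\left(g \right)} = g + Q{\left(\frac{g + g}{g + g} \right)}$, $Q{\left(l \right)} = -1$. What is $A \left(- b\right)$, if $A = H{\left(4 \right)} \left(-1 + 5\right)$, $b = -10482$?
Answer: $125784$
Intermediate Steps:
$H{\left(g \right)} = -1 + g$ ($H{\left(g \right)} = g - 1 = -1 + g$)
$A = 12$ ($A = \left(-1 + 4\right) \left(-1 + 5\right) = 3 \cdot 4 = 12$)
$A \left(- b\right) = 12 \left(\left(-1\right) \left(-10482\right)\right) = 12 \cdot 10482 = 125784$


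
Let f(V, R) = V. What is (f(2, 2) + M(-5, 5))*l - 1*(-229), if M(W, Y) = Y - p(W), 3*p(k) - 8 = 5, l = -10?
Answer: 607/3 ≈ 202.33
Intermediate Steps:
p(k) = 13/3 (p(k) = 8/3 + (1/3)*5 = 8/3 + 5/3 = 13/3)
M(W, Y) = -13/3 + Y (M(W, Y) = Y - 1*13/3 = Y - 13/3 = -13/3 + Y)
(f(2, 2) + M(-5, 5))*l - 1*(-229) = (2 + (-13/3 + 5))*(-10) - 1*(-229) = (2 + 2/3)*(-10) + 229 = (8/3)*(-10) + 229 = -80/3 + 229 = 607/3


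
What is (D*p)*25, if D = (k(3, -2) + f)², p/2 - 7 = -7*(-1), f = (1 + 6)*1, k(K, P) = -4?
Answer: 6300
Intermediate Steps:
f = 7 (f = 7*1 = 7)
p = 28 (p = 14 + 2*(-7*(-1)) = 14 + 2*7 = 14 + 14 = 28)
D = 9 (D = (-4 + 7)² = 3² = 9)
(D*p)*25 = (9*28)*25 = 252*25 = 6300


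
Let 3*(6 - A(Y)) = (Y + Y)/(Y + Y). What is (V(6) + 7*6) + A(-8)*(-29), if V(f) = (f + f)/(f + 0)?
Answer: -361/3 ≈ -120.33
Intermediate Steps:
V(f) = 2 (V(f) = (2*f)/f = 2)
A(Y) = 17/3 (A(Y) = 6 - (Y + Y)/(3*(Y + Y)) = 6 - 2*Y/(3*(2*Y)) = 6 - 2*Y*1/(2*Y)/3 = 6 - ⅓*1 = 6 - ⅓ = 17/3)
(V(6) + 7*6) + A(-8)*(-29) = (2 + 7*6) + (17/3)*(-29) = (2 + 42) - 493/3 = 44 - 493/3 = -361/3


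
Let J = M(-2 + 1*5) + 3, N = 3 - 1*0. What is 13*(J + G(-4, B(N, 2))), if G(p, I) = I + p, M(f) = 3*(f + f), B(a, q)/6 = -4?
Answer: -91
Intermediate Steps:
N = 3 (N = 3 + 0 = 3)
B(a, q) = -24 (B(a, q) = 6*(-4) = -24)
M(f) = 6*f (M(f) = 3*(2*f) = 6*f)
J = 21 (J = 6*(-2 + 1*5) + 3 = 6*(-2 + 5) + 3 = 6*3 + 3 = 18 + 3 = 21)
13*(J + G(-4, B(N, 2))) = 13*(21 + (-24 - 4)) = 13*(21 - 28) = 13*(-7) = -91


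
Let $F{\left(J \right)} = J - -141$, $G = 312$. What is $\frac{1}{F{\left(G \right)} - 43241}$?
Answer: $- \frac{1}{42788} \approx -2.3371 \cdot 10^{-5}$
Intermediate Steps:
$F{\left(J \right)} = 141 + J$ ($F{\left(J \right)} = J + 141 = 141 + J$)
$\frac{1}{F{\left(G \right)} - 43241} = \frac{1}{\left(141 + 312\right) - 43241} = \frac{1}{453 - 43241} = \frac{1}{-42788} = - \frac{1}{42788}$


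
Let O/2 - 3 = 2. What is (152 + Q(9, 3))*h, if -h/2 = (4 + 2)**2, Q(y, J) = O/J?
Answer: -11184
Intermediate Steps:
O = 10 (O = 6 + 2*2 = 6 + 4 = 10)
Q(y, J) = 10/J
h = -72 (h = -2*(4 + 2)**2 = -2*6**2 = -2*36 = -72)
(152 + Q(9, 3))*h = (152 + 10/3)*(-72) = (466/3)*(-72) = -11184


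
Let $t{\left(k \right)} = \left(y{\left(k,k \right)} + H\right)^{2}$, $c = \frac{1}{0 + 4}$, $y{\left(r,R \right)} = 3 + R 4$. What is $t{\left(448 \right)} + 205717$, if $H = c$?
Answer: $\frac{54858233}{16} \approx 3.4286 \cdot 10^{6}$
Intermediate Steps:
$y{\left(r,R \right)} = 3 + 4 R$
$c = \frac{1}{4} \approx 0.25$
$H = \frac{1}{4} \approx 0.25$
$t{\left(k \right)} = \left(\frac{13}{4} + 4 k\right)^{2}$ ($t{\left(k \right)} = \left(\left(3 + 4 k\right) + \frac{1}{4}\right)^{2} = \left(\frac{13}{4} + 4 k\right)^{2}$)
$t{\left(448 \right)} + 205717 = \frac{\left(13 + 16 \cdot 448\right)^{2}}{16} + 205717 = \frac{\left(13 + 7168\right)^{2}}{16} + 205717 = \frac{7181^{2}}{16} + 205717 = \frac{1}{16} \cdot 51566761 + 205717 = \frac{51566761}{16} + 205717 = \frac{54858233}{16}$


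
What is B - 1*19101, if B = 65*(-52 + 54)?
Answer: -18971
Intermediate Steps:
B = 130 (B = 65*2 = 130)
B - 1*19101 = 130 - 1*19101 = 130 - 19101 = -18971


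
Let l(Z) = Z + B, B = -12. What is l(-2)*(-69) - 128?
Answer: 838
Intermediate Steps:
l(Z) = -12 + Z (l(Z) = Z - 12 = -12 + Z)
l(-2)*(-69) - 128 = (-12 - 2)*(-69) - 128 = -14*(-69) - 128 = 966 - 128 = 838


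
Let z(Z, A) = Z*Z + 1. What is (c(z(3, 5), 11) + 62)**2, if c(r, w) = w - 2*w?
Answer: 2601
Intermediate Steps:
z(Z, A) = 1 + Z**2 (z(Z, A) = Z**2 + 1 = 1 + Z**2)
c(r, w) = -w
(c(z(3, 5), 11) + 62)**2 = (-1*11 + 62)**2 = (-11 + 62)**2 = 51**2 = 2601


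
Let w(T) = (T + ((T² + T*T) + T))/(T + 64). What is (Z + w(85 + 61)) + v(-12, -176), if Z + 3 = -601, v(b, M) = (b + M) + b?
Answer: -2998/5 ≈ -599.60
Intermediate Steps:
v(b, M) = M + 2*b (v(b, M) = (M + b) + b = M + 2*b)
Z = -604 (Z = -3 - 601 = -604)
w(T) = (2*T + 2*T²)/(64 + T) (w(T) = (T + ((T² + T²) + T))/(64 + T) = (T + (2*T² + T))/(64 + T) = (T + (T + 2*T²))/(64 + T) = (2*T + 2*T²)/(64 + T))
(Z + w(85 + 61)) + v(-12, -176) = (-604 + 2*(85 + 61)*(1 + (85 + 61))/(64 + (85 + 61))) + (-176 + 2*(-12)) = (-604 + 2*146*(1 + 146)/(64 + 146)) + (-176 - 24) = (-604 + 2*146*147/210) - 200 = (-604 + 2*146*(1/210)*147) - 200 = (-604 + 1022/5) - 200 = -1998/5 - 200 = -2998/5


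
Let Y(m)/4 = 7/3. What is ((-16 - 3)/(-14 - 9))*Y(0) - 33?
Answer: -1745/69 ≈ -25.290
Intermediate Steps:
Y(m) = 28/3 (Y(m) = 4*(7/3) = 28/3)
((-16 - 3)/(-14 - 9))*Y(0) - 33 = ((-16 - 3)/(-14 - 9))*(28/3) - 33 = -19/(-23)*(28/3) - 33 = -19*(-1/23)*(28/3) - 33 = (19/23)*(28/3) - 33 = 532/69 - 33 = -1745/69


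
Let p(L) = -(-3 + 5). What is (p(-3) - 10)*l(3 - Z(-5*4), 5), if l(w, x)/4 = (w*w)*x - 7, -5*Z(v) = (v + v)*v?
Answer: -6376224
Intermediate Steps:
Z(v) = -2*v**2/5 (Z(v) = -(v + v)*v/5 = -2*v*v/5 = -2*v**2/5)
l(w, x) = -28 + 4*x*w**2 (l(w, x) = 4*((w*w)*x - 7) = 4*(w**2*x - 7) = 4*(x*w**2 - 7) = 4*(-7 + x*w**2) = -28 + 4*x*w**2)
p(L) = -2 (p(L) = -1*2 = -2)
(p(-3) - 10)*l(3 - Z(-5*4), 5) = (-2 - 10)*(-28 + 4*5*(3 - (-2)*(-5*4)**2/5)**2) = -12*(-28 + 4*5*(3 - (-2)*(-20)**2/5)**2) = -12*(-28 + 4*5*(3 - (-2)*400/5)**2) = -12*(-28 + 4*5*(3 - 1*(-160))**2) = -12*(-28 + 4*5*(3 + 160)**2) = -12*(-28 + 4*5*163**2) = -12*(-28 + 4*5*26569) = -12*(-28 + 531380) = -12*531352 = -6376224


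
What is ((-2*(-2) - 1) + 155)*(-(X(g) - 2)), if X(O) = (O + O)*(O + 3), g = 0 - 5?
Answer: -2844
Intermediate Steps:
g = -5
X(O) = 2*O*(3 + O) (X(O) = (2*O)*(3 + O) = 2*O*(3 + O))
((-2*(-2) - 1) + 155)*(-(X(g) - 2)) = ((-2*(-2) - 1) + 155)*(-(2*(-5)*(3 - 5) - 2)) = ((4 - 1) + 155)*(-(2*(-5)*(-2) - 2)) = (3 + 155)*(-(20 - 2)) = 158*(-1*18) = 158*(-18) = -2844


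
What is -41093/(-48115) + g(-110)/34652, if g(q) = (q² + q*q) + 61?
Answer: 2591272651/1667280980 ≈ 1.5542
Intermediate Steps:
g(q) = 61 + 2*q² (g(q) = (q² + q²) + 61 = 2*q² + 61 = 61 + 2*q²)
-41093/(-48115) + g(-110)/34652 = -41093/(-48115) + (61 + 2*(-110)²)/34652 = -41093*(-1/48115) + (61 + 2*12100)*(1/34652) = 41093/48115 + (61 + 24200)*(1/34652) = 41093/48115 + 24261*(1/34652) = 41093/48115 + 24261/34652 = 2591272651/1667280980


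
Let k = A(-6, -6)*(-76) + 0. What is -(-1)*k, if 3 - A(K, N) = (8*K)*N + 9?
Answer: 22344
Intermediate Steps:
A(K, N) = -6 - 8*K*N (A(K, N) = 3 - ((8*K)*N + 9) = 3 - (8*K*N + 9) = 3 - (9 + 8*K*N) = 3 + (-9 - 8*K*N) = -6 - 8*K*N)
k = 22344 (k = (-6 - 8*(-6)*(-6))*(-76) + 0 = (-6 - 288)*(-76) + 0 = -294*(-76) + 0 = 22344 + 0 = 22344)
-(-1)*k = -(-1)*22344 = -1*(-22344) = 22344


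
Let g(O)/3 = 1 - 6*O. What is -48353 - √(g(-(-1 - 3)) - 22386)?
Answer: -48353 - 3*I*√2495 ≈ -48353.0 - 149.85*I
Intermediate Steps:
g(O) = 3 - 18*O (g(O) = 3*(1 - 6*O) = 3 - 18*O)
-48353 - √(g(-(-1 - 3)) - 22386) = -48353 - √((3 - (-18)*(-1 - 3)) - 22386) = -48353 - √((3 - (-18)*(-4)) - 22386) = -48353 - √((3 - 18*4) - 22386) = -48353 - √((3 - 72) - 22386) = -48353 - √(-69 - 22386) = -48353 - √(-22455) = -48353 - 3*I*√2495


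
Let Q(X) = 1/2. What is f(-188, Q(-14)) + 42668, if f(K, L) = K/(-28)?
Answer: 298723/7 ≈ 42675.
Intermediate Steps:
Q(X) = 1/2
f(K, L) = -K/28 (f(K, L) = K*(-1/28) = -K/28)
f(-188, Q(-14)) + 42668 = -1/28*(-188) + 42668 = 47/7 + 42668 = 298723/7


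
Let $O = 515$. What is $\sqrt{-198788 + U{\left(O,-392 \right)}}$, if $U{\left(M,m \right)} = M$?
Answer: $i \sqrt{198273} \approx 445.28 i$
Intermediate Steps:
$\sqrt{-198788 + U{\left(O,-392 \right)}} = \sqrt{-198788 + 515} = \sqrt{-198273} = i \sqrt{198273}$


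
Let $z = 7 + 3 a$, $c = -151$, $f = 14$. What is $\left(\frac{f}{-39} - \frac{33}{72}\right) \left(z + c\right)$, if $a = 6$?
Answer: $\frac{5355}{52} \approx 102.98$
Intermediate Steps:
$z = 25$ ($z = 7 + 3 \cdot 6 = 7 + 18 = 25$)
$\left(\frac{f}{-39} - \frac{33}{72}\right) \left(z + c\right) = \left(\frac{14}{-39} - \frac{33}{72}\right) \left(25 - 151\right) = \left(14 \left(- \frac{1}{39}\right) - \frac{11}{24}\right) \left(-126\right) = \left(- \frac{14}{39} - \frac{11}{24}\right) \left(-126\right) = \left(- \frac{85}{104}\right) \left(-126\right) = \frac{5355}{52}$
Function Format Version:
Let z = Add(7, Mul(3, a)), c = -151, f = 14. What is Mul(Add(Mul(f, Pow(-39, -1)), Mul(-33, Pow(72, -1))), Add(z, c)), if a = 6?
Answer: Rational(5355, 52) ≈ 102.98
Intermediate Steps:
z = 25 (z = Add(7, Mul(3, 6)) = Add(7, 18) = 25)
Mul(Add(Mul(f, Pow(-39, -1)), Mul(-33, Pow(72, -1))), Add(z, c)) = Mul(Add(Mul(14, Pow(-39, -1)), Mul(-33, Pow(72, -1))), Add(25, -151)) = Mul(Add(Mul(14, Rational(-1, 39)), Mul(-33, Rational(1, 72))), -126) = Mul(Add(Rational(-14, 39), Rational(-11, 24)), -126) = Mul(Rational(-85, 104), -126) = Rational(5355, 52)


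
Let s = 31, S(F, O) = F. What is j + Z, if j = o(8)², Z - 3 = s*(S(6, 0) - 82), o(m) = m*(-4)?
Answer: -1329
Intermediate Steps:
o(m) = -4*m
Z = -2353 (Z = 3 + 31*(6 - 82) = 3 + 31*(-76) = 3 - 2356 = -2353)
j = 1024 (j = (-4*8)² = (-32)² = 1024)
j + Z = 1024 - 2353 = -1329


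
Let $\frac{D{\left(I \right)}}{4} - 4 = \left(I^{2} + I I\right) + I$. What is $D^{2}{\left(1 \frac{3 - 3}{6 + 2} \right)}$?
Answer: $256$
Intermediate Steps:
$D{\left(I \right)} = 16 + 4 I + 8 I^{2}$ ($D{\left(I \right)} = 16 + 4 \left(\left(I^{2} + I I\right) + I\right) = 16 + 4 \left(\left(I^{2} + I^{2}\right) + I\right) = 16 + 4 \left(2 I^{2} + I\right) = 16 + 4 \left(I + 2 I^{2}\right) = 16 + \left(4 I + 8 I^{2}\right) = 16 + 4 I + 8 I^{2}$)
$D^{2}{\left(1 \frac{3 - 3}{6 + 2} \right)} = \left(16 + 4 \cdot 1 \frac{3 - 3}{6 + 2} + 8 \left(1 \frac{3 - 3}{6 + 2}\right)^{2}\right)^{2} = \left(16 + 4 \cdot 1 \cdot \frac{0}{8} + 8 \left(1 \cdot \frac{0}{8}\right)^{2}\right)^{2} = \left(16 + 4 \cdot 1 \cdot 0 \cdot \frac{1}{8} + 8 \left(1 \cdot 0 \cdot \frac{1}{8}\right)^{2}\right)^{2} = \left(16 + 4 \cdot 1 \cdot 0 + 8 \left(1 \cdot 0\right)^{2}\right)^{2} = \left(16 + 4 \cdot 0 + 8 \cdot 0^{2}\right)^{2} = \left(16 + 0 + 8 \cdot 0\right)^{2} = \left(16 + 0 + 0\right)^{2} = 16^{2} = 256$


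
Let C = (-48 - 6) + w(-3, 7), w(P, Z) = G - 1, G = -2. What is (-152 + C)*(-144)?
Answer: 30096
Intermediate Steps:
w(P, Z) = -3 (w(P, Z) = -2 - 1 = -3)
C = -57 (C = (-48 - 6) - 3 = -54 - 3 = -57)
(-152 + C)*(-144) = (-152 - 57)*(-144) = -209*(-144) = 30096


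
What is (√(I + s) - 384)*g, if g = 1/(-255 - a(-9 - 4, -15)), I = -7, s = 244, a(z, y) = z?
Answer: 192/121 - √237/242 ≈ 1.5232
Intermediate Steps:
g = -1/242 (g = 1/(-255 - (-9 - 4)) = 1/(-255 - 1*(-13)) = 1/(-255 + 13) = 1/(-242) = -1/242 ≈ -0.0041322)
(√(I + s) - 384)*g = (√(-7 + 244) - 384)*(-1/242) = (√237 - 384)*(-1/242) = (-384 + √237)*(-1/242) = 192/121 - √237/242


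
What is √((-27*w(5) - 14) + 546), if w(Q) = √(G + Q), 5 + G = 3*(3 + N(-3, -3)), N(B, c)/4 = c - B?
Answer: √451 ≈ 21.237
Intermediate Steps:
N(B, c) = -4*B + 4*c (N(B, c) = 4*(c - B) = -4*B + 4*c)
G = 4 (G = -5 + 3*(3 + (-4*(-3) + 4*(-3))) = -5 + 3*(3 + (12 - 12)) = -5 + 3*(3 + 0) = -5 + 3*3 = -5 + 9 = 4)
w(Q) = √(4 + Q)
√((-27*w(5) - 14) + 546) = √((-27*√(4 + 5) - 14) + 546) = √((-27*√9 - 14) + 546) = √((-27*3 - 14) + 546) = √((-81 - 14) + 546) = √(-95 + 546) = √451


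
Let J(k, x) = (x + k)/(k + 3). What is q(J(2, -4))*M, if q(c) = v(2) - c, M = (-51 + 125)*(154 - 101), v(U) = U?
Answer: 47064/5 ≈ 9412.8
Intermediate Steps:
J(k, x) = (k + x)/(3 + k)
M = 3922 (M = 74*53 = 3922)
q(c) = 2 - c
q(J(2, -4))*M = (2 - (2 - 4)/(3 + 2))*3922 = (2 - (-2)/5)*3922 = (2 - 1*(-2/5))*3922 = (2 + 2/5)*3922 = (12/5)*3922 = 47064/5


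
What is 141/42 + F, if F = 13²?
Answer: 2413/14 ≈ 172.36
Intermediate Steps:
F = 169
141/42 + F = 141/42 + 169 = 141*(1/42) + 169 = 47/14 + 169 = 2413/14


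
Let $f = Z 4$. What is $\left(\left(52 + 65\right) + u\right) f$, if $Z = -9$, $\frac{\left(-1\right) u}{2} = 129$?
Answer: $5076$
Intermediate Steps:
$u = -258$ ($u = \left(-2\right) 129 = -258$)
$f = -36$ ($f = \left(-9\right) 4 = -36$)
$\left(\left(52 + 65\right) + u\right) f = \left(\left(52 + 65\right) - 258\right) \left(-36\right) = \left(117 - 258\right) \left(-36\right) = \left(-141\right) \left(-36\right) = 5076$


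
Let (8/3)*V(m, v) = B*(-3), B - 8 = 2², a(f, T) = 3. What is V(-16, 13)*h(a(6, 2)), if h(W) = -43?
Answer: 1161/2 ≈ 580.50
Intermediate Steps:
B = 12 (B = 8 + 2² = 8 + 4 = 12)
V(m, v) = -27/2 (V(m, v) = 3*(12*(-3))/8 = (3/8)*(-36) = -27/2)
V(-16, 13)*h(a(6, 2)) = -27/2*(-43) = 1161/2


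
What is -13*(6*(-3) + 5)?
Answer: 169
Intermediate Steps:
-13*(6*(-3) + 5) = -13*(-18 + 5) = -13*(-13) = 169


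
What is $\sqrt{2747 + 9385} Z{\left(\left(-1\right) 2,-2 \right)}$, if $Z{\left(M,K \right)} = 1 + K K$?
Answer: $30 \sqrt{337} \approx 550.73$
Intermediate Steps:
$Z{\left(M,K \right)} = 1 + K^{2}$
$\sqrt{2747 + 9385} Z{\left(\left(-1\right) 2,-2 \right)} = \sqrt{2747 + 9385} \left(1 + \left(-2\right)^{2}\right) = \sqrt{12132} \left(1 + 4\right) = 6 \sqrt{337} \cdot 5 = 30 \sqrt{337}$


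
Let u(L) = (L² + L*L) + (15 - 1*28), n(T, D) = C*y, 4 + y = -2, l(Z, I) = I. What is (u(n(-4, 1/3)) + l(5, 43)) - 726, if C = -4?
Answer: 456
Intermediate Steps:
y = -6 (y = -4 - 2 = -6)
n(T, D) = 24 (n(T, D) = -4*(-6) = 24)
u(L) = -13 + 2*L² (u(L) = (L² + L²) + (15 - 28) = 2*L² - 13 = -13 + 2*L²)
(u(n(-4, 1/3)) + l(5, 43)) - 726 = ((-13 + 2*24²) + 43) - 726 = ((-13 + 2*576) + 43) - 726 = ((-13 + 1152) + 43) - 726 = (1139 + 43) - 726 = 1182 - 726 = 456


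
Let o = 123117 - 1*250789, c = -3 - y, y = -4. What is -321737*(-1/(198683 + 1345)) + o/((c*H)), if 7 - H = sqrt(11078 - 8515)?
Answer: 9976370585/27937244 + 63836*sqrt(2563)/1257 ≈ 2928.1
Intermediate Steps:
c = 1 (c = -3 - 1*(-4) = -3 + 4 = 1)
H = 7 - sqrt(2563) (H = 7 - sqrt(11078 - 8515) = 7 - sqrt(2563) ≈ -43.626)
o = -127672 (o = 123117 - 250789 = -127672)
-321737*(-1/(198683 + 1345)) + o/((c*H)) = -321737*(-1/(198683 + 1345)) - 127672/(7 - sqrt(2563)) = -321737/((-1*200028)) - 127672/(7 - sqrt(2563)) = -321737/(-200028) - 127672/(7 - sqrt(2563)) = -321737*(-1/200028) - 127672/(7 - sqrt(2563)) = 321737/200028 - 127672/(7 - sqrt(2563))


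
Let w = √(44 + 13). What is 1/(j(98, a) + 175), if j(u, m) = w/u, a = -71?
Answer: 1680700/294122443 - 98*√57/294122443 ≈ 0.0057118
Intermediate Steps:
w = √57 ≈ 7.5498
j(u, m) = √57/u
1/(j(98, a) + 175) = 1/(√57/98 + 175) = 1/(175 + √57/98)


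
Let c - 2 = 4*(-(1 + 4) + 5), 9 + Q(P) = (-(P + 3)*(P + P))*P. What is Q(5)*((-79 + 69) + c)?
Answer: 3272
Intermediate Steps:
Q(P) = -9 - 2*P²*(3 + P) (Q(P) = -9 + (-(P + 3)*(P + P))*P = -9 + (-(3 + P)*2*P)*P = -9 + (-2*P*(3 + P))*P = -9 - 2*P²*(3 + P))
c = 2 (c = 2 + 4*(-(1 + 4) + 5) = 2 + 4*(-1*5 + 5) = 2 + 4*(-5 + 5) = 2 + 4*0 = 2 + 0 = 2)
Q(5)*((-79 + 69) + c) = (-9 - 6*5² - 2*5³)*((-79 + 69) + 2) = (-9 - 6*25 - 2*125)*(-10 + 2) = (-9 - 150 - 250)*(-8) = -409*(-8) = 3272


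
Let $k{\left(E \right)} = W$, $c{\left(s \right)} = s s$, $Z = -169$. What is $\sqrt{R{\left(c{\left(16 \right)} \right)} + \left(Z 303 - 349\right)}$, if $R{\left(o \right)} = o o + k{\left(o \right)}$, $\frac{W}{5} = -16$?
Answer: $10 \sqrt{139} \approx 117.9$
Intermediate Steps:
$W = -80$ ($W = 5 \left(-16\right) = -80$)
$c{\left(s \right)} = s^{2}$
$k{\left(E \right)} = -80$
$R{\left(o \right)} = -80 + o^{2}$ ($R{\left(o \right)} = o o - 80 = o^{2} - 80 = -80 + o^{2}$)
$\sqrt{R{\left(c{\left(16 \right)} \right)} + \left(Z 303 - 349\right)} = \sqrt{\left(-80 + \left(16^{2}\right)^{2}\right) - 51556} = \sqrt{\left(-80 + 256^{2}\right) - 51556} = \sqrt{\left(-80 + 65536\right) - 51556} = \sqrt{65456 - 51556} = \sqrt{13900} = 10 \sqrt{139}$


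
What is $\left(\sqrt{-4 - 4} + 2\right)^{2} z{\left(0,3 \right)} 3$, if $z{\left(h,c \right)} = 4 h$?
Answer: $0$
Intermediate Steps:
$\left(\sqrt{-4 - 4} + 2\right)^{2} z{\left(0,3 \right)} 3 = \left(\sqrt{-4 - 4} + 2\right)^{2} \cdot 4 \cdot 0 \cdot 3 = \left(\sqrt{-8} + 2\right)^{2} \cdot 0 \cdot 3 = \left(2 i \sqrt{2} + 2\right)^{2} \cdot 0 \cdot 3 = \left(2 + 2 i \sqrt{2}\right)^{2} \cdot 0 \cdot 3 = 0 \cdot 3 = 0$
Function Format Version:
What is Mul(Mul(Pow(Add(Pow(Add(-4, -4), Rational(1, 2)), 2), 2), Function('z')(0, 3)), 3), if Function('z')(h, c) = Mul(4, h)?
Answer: 0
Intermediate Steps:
Mul(Mul(Pow(Add(Pow(Add(-4, -4), Rational(1, 2)), 2), 2), Function('z')(0, 3)), 3) = Mul(Mul(Pow(Add(Pow(Add(-4, -4), Rational(1, 2)), 2), 2), Mul(4, 0)), 3) = Mul(Mul(Pow(Add(Pow(-8, Rational(1, 2)), 2), 2), 0), 3) = Mul(Mul(Pow(Add(Mul(2, I, Pow(2, Rational(1, 2))), 2), 2), 0), 3) = Mul(Mul(Pow(Add(2, Mul(2, I, Pow(2, Rational(1, 2)))), 2), 0), 3) = Mul(0, 3) = 0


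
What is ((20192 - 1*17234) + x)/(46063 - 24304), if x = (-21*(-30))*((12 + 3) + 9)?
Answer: 6026/7253 ≈ 0.83083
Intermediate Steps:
x = 15120 (x = 630*(15 + 9) = 630*24 = 15120)
((20192 - 1*17234) + x)/(46063 - 24304) = ((20192 - 1*17234) + 15120)/(46063 - 24304) = ((20192 - 17234) + 15120)/21759 = (2958 + 15120)*(1/21759) = 18078*(1/21759) = 6026/7253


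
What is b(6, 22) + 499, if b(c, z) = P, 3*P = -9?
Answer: 496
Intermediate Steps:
P = -3 (P = (1/3)*(-9) = -3)
b(c, z) = -3
b(6, 22) + 499 = -3 + 499 = 496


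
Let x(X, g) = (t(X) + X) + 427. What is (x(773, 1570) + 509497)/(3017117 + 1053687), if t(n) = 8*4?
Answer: 510729/4070804 ≈ 0.12546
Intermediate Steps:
t(n) = 32
x(X, g) = 459 + X (x(X, g) = (32 + X) + 427 = 459 + X)
(x(773, 1570) + 509497)/(3017117 + 1053687) = ((459 + 773) + 509497)/(3017117 + 1053687) = (1232 + 509497)/4070804 = 510729*(1/4070804) = 510729/4070804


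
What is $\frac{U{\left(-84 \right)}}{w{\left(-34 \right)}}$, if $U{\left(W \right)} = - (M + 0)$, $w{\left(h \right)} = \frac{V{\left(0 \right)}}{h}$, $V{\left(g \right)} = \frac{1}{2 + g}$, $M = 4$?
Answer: $272$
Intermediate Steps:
$w{\left(h \right)} = \frac{1}{2 h}$ ($w{\left(h \right)} = \frac{1}{\left(2 + 0\right) h} = \frac{1}{2 h}$)
$U{\left(W \right)} = -4$ ($U{\left(W \right)} = - (4 + 0) = \left(-1\right) 4 = -4$)
$\frac{U{\left(-84 \right)}}{w{\left(-34 \right)}} = - \frac{4}{\frac{1}{2} \frac{1}{-34}} = - \frac{4}{\frac{1}{2} \left(- \frac{1}{34}\right)} = - \frac{4}{- \frac{1}{68}} = \left(-4\right) \left(-68\right) = 272$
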